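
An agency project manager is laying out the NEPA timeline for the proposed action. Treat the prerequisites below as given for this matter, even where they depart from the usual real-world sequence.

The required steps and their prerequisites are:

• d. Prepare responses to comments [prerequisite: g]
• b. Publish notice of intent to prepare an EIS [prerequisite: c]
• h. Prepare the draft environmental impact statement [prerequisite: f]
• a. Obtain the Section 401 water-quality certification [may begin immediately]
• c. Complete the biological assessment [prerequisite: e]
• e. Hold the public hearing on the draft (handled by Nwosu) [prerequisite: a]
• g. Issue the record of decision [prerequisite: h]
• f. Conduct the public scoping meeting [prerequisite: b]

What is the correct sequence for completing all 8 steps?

Only a has no prerequisites, so it is first.
e needed a, now all done → e.
c is the only step now ready → c.
b is the only step now ready → b.
That leaves f as the only ready step → f.
h is the only step now ready → h.
g is the only step now ready → g.
d needed g, now all done → d.

a, e, c, b, f, h, g, d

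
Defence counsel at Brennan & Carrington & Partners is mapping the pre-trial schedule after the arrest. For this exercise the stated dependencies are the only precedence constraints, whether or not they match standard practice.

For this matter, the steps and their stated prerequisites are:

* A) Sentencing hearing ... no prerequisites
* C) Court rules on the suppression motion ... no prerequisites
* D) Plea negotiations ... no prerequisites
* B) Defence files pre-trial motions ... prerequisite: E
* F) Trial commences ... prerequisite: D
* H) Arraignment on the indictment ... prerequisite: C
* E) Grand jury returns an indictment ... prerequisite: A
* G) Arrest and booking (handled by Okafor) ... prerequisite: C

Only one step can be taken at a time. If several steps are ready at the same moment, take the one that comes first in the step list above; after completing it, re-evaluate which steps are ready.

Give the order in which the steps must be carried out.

A, C, D, F, H, E, B, G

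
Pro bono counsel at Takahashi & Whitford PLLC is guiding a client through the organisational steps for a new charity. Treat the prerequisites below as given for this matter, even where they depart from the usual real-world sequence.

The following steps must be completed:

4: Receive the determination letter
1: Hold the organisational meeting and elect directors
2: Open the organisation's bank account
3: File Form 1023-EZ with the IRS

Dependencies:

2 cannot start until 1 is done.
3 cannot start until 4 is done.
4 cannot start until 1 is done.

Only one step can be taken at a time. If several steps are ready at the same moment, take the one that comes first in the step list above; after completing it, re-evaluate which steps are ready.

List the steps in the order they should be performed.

1, 4, 2, 3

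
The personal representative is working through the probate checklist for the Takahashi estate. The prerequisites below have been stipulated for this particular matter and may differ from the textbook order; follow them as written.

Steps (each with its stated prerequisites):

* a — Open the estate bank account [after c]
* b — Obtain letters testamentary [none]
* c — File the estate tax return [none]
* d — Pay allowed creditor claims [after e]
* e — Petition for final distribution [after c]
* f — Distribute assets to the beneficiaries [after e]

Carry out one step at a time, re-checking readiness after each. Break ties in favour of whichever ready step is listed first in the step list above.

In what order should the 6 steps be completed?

b, c, a, e, d, f

b and c have no prerequisites; b is listed earlier, so b is first.
c is the only step now ready → c.
a and e are both available; a is listed earlier → a.
That leaves e as the only ready step → e.
Now d and f have their prerequisites met. d is listed earlier, so d next.
f needed e, now all done → f.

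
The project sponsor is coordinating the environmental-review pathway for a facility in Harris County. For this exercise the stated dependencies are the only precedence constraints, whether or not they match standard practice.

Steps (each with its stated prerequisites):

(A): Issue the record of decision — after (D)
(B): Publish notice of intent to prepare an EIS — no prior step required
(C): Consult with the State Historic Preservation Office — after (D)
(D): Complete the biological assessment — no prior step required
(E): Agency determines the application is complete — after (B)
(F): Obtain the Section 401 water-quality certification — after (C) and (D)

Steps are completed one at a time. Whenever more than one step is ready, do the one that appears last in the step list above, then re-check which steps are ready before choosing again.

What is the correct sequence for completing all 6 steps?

(D) → (C) → (F) → (B) → (E) → (A)

(D) and (B) have no prerequisites; (D) is listed later, so (D) is first.
(C) and (A) now also ready, so the ready set is {(C), (B), (A)}; (C) is listed later → (C).
(F), (B) and (A) are all available; (F) is listed later → (F).
Ready: (B) and (A). (B) is listed later → (B).
(E) now also ready, so the ready set is {(E), (A)}; (E) is listed later → (E).
Next only (A) has its prerequisites met → (A).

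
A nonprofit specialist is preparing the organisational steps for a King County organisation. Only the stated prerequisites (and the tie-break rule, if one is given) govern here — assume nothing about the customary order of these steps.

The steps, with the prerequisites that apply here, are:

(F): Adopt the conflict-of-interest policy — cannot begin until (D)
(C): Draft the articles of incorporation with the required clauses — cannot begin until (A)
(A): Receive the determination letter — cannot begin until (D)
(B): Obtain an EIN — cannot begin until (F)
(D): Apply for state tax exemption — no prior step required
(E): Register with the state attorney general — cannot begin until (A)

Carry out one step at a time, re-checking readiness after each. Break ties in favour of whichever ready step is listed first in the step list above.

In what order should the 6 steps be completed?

(D) → (F) → (A) → (C) → (B) → (E)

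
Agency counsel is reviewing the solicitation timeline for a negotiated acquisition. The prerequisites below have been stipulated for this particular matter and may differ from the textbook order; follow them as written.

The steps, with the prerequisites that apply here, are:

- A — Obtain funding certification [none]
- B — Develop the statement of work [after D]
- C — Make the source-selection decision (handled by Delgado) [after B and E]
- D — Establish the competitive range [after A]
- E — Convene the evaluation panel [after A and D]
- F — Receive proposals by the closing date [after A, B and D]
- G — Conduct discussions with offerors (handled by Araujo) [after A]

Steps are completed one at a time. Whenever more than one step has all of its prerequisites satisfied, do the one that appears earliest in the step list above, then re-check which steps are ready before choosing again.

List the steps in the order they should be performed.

A has no prerequisites → A first.
D and G are both available; D is listed earlier → D.
B, E and G are all available; B is listed earlier → B.
Ready: E, F and G. E is listed earlier → E.
C, F and G are all available; C is listed earlier → C.
Now F and G have their prerequisites met. F is listed earlier, so F next.
G needed A, now all done → G.

A D B E C F G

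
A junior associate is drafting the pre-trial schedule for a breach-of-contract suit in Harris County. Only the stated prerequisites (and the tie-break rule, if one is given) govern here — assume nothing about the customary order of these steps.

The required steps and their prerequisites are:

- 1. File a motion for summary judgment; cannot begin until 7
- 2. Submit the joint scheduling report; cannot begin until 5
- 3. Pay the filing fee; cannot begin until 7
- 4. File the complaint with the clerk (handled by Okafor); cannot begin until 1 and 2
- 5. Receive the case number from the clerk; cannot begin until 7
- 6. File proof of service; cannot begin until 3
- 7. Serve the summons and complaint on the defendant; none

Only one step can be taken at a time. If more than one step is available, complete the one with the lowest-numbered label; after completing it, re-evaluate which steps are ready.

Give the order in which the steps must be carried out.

7, 1, 3, 5, 2, 4, 6

7 is the only step with nothing outstanding, so it goes first.
1, 3 and 5 are all available; 1 has the earlier label → 1.
Now 3 and 5 have their prerequisites met. 3 has the earlier label, so 3 next.
6 now also ready, so the ready set is {5, 6}; 5 has the earlier label → 5.
Ready: 2 and 6. 2 has the earlier label → 2.
4 now also ready, so the ready set is {4, 6}; 4 has the earlier label → 4.
6 needed 3, now all done → 6.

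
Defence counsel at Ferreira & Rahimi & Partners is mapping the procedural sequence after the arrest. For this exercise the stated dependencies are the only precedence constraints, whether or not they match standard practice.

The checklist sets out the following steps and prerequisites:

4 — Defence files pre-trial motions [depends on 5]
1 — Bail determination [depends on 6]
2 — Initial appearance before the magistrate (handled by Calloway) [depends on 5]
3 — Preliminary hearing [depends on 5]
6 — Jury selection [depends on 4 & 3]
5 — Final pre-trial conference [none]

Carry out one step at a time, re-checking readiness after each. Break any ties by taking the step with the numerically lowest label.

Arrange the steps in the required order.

5 → 2 → 3 → 4 → 6 → 1

Only 5 has no prerequisites, so it is first.
2, 3 and 4 are all available; 2 has the earlier label → 2.
3 and 4 are both available; 3 has the earlier label → 3.
4 needed 5, now all done → 4.
That leaves 6 as the only ready step → 6.
Next only 1 has its prerequisites met → 1.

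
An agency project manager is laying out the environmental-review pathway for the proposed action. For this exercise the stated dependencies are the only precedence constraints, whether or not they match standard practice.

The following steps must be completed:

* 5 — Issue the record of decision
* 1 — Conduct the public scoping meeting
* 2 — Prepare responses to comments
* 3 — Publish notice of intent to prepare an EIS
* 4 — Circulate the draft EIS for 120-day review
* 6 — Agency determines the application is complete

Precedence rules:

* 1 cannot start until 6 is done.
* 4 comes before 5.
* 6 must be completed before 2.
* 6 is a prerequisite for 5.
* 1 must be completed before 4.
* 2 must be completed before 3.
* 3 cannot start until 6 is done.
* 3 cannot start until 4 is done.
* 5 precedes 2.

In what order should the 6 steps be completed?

6, 1, 4, 5, 2, 3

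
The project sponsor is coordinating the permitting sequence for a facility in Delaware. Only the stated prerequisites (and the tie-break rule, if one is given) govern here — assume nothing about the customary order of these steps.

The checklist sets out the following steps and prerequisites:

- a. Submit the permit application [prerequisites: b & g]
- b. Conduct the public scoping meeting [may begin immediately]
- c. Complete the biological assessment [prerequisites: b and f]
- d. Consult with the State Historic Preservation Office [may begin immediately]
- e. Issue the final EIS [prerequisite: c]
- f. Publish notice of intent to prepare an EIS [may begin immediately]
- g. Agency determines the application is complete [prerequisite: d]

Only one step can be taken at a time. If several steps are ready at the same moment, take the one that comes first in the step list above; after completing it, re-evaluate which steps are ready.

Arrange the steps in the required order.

b d f c e g a

b, d and f have no prerequisites; b is listed earlier, so b is first.
Now d and f have their prerequisites met. d is listed earlier, so d next.
Now f and g have their prerequisites met. f is listed earlier, so f next.
c now also ready, so the ready set is {c, g}; c is listed earlier → c.
e now also ready, so the ready set is {e, g}; e is listed earlier → e.
g is the only step now ready → g.
That leaves a as the only ready step → a.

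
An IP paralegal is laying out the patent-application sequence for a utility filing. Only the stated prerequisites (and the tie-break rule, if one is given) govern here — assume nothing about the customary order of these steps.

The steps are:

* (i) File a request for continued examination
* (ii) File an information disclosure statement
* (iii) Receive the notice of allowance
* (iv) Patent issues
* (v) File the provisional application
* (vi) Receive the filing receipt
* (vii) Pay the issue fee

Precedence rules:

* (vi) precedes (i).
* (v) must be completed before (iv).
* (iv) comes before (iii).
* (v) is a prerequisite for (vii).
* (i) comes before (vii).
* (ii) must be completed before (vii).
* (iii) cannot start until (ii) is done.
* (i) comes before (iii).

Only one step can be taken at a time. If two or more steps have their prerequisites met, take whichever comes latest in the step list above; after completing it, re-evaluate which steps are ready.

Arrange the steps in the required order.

(vi), (v), (iv), (ii), (i), (vii), (iii)

(vi), (v) and (ii) have no prerequisites; (vi) is listed later, so (vi) is first.
(i) now also ready, so the ready set is {(v), (ii), (i)}; (v) is listed later → (v).
Ready: (iv), (ii) and (i). (iv) is listed later → (iv).
(ii) and (i) are both available; (ii) is listed later → (ii).
(i) needed (vi), now all done → (i).
Now (vii) and (iii) have their prerequisites met. (vii) is listed later, so (vii) next.
(iii) needed (iv), (ii) and (i), now all done → (iii).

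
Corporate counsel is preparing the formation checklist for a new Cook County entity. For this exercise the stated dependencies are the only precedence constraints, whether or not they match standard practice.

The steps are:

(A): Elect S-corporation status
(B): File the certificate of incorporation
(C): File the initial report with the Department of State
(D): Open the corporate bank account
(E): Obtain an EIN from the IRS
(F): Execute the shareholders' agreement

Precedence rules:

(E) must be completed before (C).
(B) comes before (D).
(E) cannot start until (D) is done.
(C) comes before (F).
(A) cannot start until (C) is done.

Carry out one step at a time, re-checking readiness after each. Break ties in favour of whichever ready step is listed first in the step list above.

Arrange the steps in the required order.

(B) (D) (E) (C) (A) (F)

(B) has no prerequisites → (B) first.
That leaves (D) as the only ready step → (D).
(E) needed (D), now all done → (E).
That leaves (C) as the only ready step → (C).
(A) and (F) are both available; (A) is listed earlier → (A).
That leaves (F) as the only ready step → (F).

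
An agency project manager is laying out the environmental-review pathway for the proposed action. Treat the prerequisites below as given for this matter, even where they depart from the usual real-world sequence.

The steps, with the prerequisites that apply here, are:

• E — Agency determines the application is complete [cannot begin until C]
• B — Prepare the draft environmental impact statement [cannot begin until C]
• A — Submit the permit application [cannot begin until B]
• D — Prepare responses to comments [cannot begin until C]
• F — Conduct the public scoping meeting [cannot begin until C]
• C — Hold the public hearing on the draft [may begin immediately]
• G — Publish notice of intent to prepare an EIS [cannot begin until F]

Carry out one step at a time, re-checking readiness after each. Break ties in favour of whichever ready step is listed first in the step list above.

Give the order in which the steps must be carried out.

C, E, B, A, D, F, G

C is the only step with nothing outstanding, so it goes first.
E, B, D and F are all available; E is listed earlier → E.
Ready: B, D and F. B is listed earlier → B.
A, D and F are all available; A is listed earlier → A.
Now D and F have their prerequisites met. D is listed earlier, so D next.
F is the only step now ready → F.
G needed F, now all done → G.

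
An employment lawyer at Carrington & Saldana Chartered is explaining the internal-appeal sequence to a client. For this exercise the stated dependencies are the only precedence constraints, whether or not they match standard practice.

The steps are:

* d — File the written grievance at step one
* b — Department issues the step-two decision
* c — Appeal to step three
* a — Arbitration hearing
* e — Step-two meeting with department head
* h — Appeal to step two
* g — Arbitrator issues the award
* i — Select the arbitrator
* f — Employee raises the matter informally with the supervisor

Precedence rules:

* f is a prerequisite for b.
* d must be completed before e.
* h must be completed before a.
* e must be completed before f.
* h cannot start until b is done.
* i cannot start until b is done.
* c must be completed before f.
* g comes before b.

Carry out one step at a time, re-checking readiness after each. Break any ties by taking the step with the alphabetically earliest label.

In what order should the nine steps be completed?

Nothing is required for c, d and g. c has the earlier label → c first.
Now d and g have their prerequisites met. d has the earlier label, so d next.
e now also ready, so the ready set is {e, g}; e has the earlier label → e.
Ready: f and g. f has the earlier label → f.
g is the only step now ready → g.
b is the only step now ready → b.
h and i are both available; h has the earlier label → h.
a now also ready, so the ready set is {a, i}; a has the earlier label → a.
Next only i has its prerequisites met → i.

c, d, e, f, g, b, h, a, i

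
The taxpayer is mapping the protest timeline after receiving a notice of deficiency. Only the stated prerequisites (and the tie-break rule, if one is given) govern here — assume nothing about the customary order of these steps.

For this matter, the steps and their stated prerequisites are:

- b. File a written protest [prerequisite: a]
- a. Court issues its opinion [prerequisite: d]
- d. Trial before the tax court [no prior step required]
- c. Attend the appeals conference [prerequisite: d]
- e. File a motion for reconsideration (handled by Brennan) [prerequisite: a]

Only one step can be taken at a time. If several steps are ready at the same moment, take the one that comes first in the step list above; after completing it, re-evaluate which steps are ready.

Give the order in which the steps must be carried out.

d → a → b → c → e

d is the only step with nothing outstanding, so it goes first.
Ready: a and c. a is listed earlier → a.
b and e now also ready, so the ready set is {b, c, e}; b is listed earlier → b.
c and e are both available; c is listed earlier → c.
e needed a, now all done → e.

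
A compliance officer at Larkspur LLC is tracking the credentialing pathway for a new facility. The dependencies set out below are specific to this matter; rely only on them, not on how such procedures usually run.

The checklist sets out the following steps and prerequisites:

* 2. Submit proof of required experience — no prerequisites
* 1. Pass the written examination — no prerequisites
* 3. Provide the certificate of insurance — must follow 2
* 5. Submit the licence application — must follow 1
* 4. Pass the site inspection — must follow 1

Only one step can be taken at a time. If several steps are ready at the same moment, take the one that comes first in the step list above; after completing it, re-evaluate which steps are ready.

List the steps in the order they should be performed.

2, 1, 3, 5, 4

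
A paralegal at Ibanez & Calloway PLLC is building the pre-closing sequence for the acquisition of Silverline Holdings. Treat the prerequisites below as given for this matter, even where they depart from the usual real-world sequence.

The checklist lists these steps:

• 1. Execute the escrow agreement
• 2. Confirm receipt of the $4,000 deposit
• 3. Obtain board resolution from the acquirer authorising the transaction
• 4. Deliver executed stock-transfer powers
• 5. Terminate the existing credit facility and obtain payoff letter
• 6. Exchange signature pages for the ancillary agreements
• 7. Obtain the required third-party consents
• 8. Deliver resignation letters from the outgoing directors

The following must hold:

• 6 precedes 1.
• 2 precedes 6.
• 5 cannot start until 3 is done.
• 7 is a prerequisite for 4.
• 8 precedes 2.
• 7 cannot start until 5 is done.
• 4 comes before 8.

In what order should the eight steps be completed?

3, 5, 7, 4, 8, 2, 6, 1

3 is the only step with nothing outstanding, so it goes first.
5 needed 3, now all done → 5.
7 is the only step now ready → 7.
That leaves 4 as the only ready step → 4.
8 needed 4, now all done → 8.
Next only 2 has its prerequisites met → 2.
Next only 6 has its prerequisites met → 6.
1 needed 6, now all done → 1.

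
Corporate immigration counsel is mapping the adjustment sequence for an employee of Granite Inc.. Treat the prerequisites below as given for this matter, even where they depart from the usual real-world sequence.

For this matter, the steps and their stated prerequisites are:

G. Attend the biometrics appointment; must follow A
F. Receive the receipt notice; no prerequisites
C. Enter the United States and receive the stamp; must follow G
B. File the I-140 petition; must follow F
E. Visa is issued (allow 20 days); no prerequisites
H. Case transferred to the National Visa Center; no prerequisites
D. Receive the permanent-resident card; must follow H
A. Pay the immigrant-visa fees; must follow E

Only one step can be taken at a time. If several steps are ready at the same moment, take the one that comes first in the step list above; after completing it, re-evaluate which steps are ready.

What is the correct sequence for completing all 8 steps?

F, E and H have no prerequisites; F is listed earlier, so F is first.
B, E and H are all available; B is listed earlier → B.
Now E and H have their prerequisites met. E is listed earlier, so E next.
A now also ready, so the ready set is {H, A}; H is listed earlier → H.
Ready: D and A. D is listed earlier → D.
A needed E, now all done → A.
G is the only step now ready → G.
C needed G, now all done → C.

F, B, E, H, D, A, G, C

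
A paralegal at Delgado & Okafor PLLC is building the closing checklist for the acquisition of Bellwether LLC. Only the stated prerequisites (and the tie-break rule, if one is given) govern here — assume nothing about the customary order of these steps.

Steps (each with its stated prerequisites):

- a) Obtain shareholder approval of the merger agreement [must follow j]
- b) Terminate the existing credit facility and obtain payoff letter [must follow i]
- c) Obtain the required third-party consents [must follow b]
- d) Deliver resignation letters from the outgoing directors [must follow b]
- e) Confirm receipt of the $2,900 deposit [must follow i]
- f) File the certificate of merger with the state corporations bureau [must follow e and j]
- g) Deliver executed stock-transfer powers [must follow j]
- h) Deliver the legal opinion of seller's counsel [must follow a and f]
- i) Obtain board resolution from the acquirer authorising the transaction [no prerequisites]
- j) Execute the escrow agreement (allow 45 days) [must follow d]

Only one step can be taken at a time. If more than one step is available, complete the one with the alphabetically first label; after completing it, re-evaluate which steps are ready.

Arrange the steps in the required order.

i, b, c, d, e, j, a, f, g, h

i is the only step with nothing outstanding, so it goes first.
b and e are both available; b has the earlier label → b.
Now c, d and e have their prerequisites met. c has the earlier label, so c next.
d and e are both available; d has the earlier label → d.
Ready: e and j. e has the earlier label → e.
j needed d, now all done → j.
a, f and g are all available; a has the earlier label → a.
f and g are both available; f has the earlier label → f.
h now also ready, so the ready set is {g, h}; g has the earlier label → g.
h is the only step now ready → h.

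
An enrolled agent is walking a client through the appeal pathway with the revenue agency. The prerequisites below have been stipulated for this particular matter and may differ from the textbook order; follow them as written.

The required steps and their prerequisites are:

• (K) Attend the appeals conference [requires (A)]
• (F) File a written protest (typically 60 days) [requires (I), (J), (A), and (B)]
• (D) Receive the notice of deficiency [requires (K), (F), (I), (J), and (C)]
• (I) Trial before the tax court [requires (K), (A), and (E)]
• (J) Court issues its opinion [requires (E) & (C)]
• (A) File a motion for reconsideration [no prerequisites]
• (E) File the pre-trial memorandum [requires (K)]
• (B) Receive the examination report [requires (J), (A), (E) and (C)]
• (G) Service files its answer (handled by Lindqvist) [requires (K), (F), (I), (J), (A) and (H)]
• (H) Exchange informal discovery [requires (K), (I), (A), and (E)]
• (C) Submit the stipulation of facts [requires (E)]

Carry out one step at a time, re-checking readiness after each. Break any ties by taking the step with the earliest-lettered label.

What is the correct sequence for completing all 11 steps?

(A) → (K) → (E) → (C) → (I) → (H) → (J) → (B) → (F) → (D) → (G)

Only (A) has no prerequisites, so it is first.
Next only (K) has its prerequisites met → (K).
(E) is the only step now ready → (E).
Ready: (C) and (I). (C) has the earlier label → (C).
(I) and (J) are both available; (I) has the earlier label → (I).
(H) now also ready, so the ready set is {(H), (J)}; (H) has the earlier label → (H).
(J) is the only step now ready → (J).
(B) is the only step now ready → (B).
(F) needed (A), (B), (I) and (J), now all done → (F).
Ready: (D) and (G). (D) has the earlier label → (D).
(G) needed (A), (F), (H), (I), (J) and (K), now all done → (G).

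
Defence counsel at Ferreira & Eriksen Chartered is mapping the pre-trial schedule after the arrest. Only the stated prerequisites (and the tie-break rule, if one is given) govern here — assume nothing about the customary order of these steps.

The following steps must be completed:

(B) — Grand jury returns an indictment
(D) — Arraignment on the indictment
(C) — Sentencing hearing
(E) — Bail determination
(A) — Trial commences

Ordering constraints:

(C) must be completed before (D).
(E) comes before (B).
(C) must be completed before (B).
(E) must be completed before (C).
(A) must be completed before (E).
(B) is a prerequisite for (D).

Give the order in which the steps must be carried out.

(A) has no prerequisites → (A) first.
(E) needed (A), now all done → (E).
That leaves (C) as the only ready step → (C).
Next only (B) has its prerequisites met → (B).
Next only (D) has its prerequisites met → (D).

(A), (E), (C), (B), (D)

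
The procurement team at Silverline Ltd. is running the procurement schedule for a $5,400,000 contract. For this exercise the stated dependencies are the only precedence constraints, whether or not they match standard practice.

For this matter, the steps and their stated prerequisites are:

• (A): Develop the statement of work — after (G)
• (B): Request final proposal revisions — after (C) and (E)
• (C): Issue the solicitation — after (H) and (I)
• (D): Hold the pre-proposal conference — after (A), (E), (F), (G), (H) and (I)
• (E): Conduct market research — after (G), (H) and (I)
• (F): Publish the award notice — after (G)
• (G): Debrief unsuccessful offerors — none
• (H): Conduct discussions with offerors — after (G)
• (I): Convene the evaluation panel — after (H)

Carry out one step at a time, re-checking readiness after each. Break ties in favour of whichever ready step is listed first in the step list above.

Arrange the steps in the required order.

(G) has no prerequisites → (G) first.
Now (A), (F) and (H) have their prerequisites met. (A) is listed earlier, so (A) next.
Now (F) and (H) have their prerequisites met. (F) is listed earlier, so (F) next.
That leaves (H) as the only ready step → (H).
Next only (I) has its prerequisites met → (I).
Ready: (C) and (E). (C) is listed earlier → (C).
Next only (E) has its prerequisites met → (E).
Ready: (B) and (D). (B) is listed earlier → (B).
(D) is the only step now ready → (D).

(G) → (A) → (F) → (H) → (I) → (C) → (E) → (B) → (D)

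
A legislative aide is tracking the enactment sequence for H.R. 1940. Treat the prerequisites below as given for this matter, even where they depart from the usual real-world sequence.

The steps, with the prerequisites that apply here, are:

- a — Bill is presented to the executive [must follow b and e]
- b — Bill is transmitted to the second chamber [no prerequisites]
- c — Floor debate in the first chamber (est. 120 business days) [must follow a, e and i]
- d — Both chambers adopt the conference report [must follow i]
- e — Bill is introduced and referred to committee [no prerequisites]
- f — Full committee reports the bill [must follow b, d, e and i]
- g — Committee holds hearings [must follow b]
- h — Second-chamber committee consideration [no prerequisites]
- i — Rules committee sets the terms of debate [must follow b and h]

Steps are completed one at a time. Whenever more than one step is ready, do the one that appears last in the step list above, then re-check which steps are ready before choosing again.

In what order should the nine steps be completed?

h, e, b, i, g, d, f, a, c

h, e and b have no prerequisites; h is listed later, so h is first.
Now e and b have their prerequisites met. e is listed later, so e next.
Next only b has its prerequisites met → b.
i, g and a are all available; i is listed later → i.
g, d and a are all available; g is listed later → g.
Now d and a have their prerequisites met. d is listed later, so d next.
f now also ready, so the ready set is {f, a}; f is listed later → f.
Next only a has its prerequisites met → a.
c needed i, e and a, now all done → c.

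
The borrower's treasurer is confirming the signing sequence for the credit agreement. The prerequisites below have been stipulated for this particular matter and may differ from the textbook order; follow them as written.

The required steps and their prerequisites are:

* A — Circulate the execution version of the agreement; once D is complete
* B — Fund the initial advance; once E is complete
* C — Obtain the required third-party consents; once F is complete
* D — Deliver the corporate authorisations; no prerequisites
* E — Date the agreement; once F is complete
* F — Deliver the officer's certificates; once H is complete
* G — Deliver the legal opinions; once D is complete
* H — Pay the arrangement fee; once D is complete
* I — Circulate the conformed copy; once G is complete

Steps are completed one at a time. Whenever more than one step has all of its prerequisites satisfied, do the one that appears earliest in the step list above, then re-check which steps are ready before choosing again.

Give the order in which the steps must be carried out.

D → A → G → H → F → C → E → B → I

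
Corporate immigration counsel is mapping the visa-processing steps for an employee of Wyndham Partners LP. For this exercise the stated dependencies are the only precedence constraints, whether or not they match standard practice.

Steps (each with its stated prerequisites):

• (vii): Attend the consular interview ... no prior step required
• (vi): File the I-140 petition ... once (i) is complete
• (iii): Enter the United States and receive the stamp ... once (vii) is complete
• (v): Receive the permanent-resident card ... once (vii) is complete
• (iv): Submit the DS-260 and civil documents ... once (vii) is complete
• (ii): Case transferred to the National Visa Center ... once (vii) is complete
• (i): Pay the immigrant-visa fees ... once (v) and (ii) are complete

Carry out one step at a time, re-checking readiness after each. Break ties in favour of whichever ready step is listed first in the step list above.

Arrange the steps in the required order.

(vii), (iii), (v), (iv), (ii), (i), (vi)

Only (vii) has no prerequisites, so it is first.
(iii), (v), (iv) and (ii) are all available; (iii) is listed earlier → (iii).
(v), (iv) and (ii) are all available; (v) is listed earlier → (v).
(iv) and (ii) are both available; (iv) is listed earlier → (iv).
That leaves (ii) as the only ready step → (ii).
Next only (i) has its prerequisites met → (i).
(vi) is the only step now ready → (vi).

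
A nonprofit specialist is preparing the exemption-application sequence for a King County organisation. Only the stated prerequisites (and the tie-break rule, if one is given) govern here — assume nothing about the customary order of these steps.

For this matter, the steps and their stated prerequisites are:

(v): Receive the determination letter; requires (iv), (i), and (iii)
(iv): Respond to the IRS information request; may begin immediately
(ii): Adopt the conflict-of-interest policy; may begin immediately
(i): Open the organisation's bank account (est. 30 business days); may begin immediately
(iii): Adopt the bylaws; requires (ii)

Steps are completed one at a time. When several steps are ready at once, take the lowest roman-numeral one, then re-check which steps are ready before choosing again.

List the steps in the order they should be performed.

(i), (ii) and (iv) have no prerequisites; (i) has the earlier label, so (i) is first.
Ready: (ii) and (iv). (ii) has the earlier label → (ii).
(iii) now also ready, so the ready set is {(iii), (iv)}; (iii) has the earlier label → (iii).
Next only (iv) has its prerequisites met → (iv).
Next only (v) has its prerequisites met → (v).

(i) → (ii) → (iii) → (iv) → (v)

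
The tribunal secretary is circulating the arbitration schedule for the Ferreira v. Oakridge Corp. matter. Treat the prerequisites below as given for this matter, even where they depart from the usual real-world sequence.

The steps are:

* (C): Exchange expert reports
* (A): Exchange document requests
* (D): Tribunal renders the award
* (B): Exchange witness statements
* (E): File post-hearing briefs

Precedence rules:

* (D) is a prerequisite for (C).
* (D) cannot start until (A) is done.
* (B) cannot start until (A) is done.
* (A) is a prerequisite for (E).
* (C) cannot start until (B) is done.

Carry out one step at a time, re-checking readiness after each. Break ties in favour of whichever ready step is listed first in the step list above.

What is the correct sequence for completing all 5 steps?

(A) → (D) → (B) → (C) → (E)

(A) has no prerequisites → (A) first.
Ready: (D), (B) and (E). (D) is listed earlier → (D).
Ready: (B) and (E). (B) is listed earlier → (B).
(C) now also ready, so the ready set is {(C), (E)}; (C) is listed earlier → (C).
(E) needed (A), now all done → (E).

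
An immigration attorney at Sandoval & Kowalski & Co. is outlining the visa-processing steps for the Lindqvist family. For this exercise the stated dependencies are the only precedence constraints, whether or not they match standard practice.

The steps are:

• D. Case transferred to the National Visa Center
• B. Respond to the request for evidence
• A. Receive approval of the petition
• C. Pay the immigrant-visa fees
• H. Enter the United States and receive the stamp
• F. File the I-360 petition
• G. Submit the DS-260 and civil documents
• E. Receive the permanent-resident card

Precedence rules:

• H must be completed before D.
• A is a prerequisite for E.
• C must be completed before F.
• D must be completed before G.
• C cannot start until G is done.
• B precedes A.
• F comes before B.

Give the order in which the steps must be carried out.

H, D, G, C, F, B, A, E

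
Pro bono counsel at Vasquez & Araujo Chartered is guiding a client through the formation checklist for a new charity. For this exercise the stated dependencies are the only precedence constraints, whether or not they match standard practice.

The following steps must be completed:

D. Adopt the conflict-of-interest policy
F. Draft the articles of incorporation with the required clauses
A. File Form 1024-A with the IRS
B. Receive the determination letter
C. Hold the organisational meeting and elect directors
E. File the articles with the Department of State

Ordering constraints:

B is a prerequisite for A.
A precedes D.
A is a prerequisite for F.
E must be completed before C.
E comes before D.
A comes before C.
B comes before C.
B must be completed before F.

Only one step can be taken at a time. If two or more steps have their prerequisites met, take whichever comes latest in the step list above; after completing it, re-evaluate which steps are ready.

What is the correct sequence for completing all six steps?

E, B, A, C, F, D

E and B have no prerequisites; E is listed later, so E is first.
That leaves B as the only ready step → B.
A needed B, now all done → A.
Ready: C, F and D. C is listed later → C.
Ready: F and D. F is listed later → F.
D is the only step now ready → D.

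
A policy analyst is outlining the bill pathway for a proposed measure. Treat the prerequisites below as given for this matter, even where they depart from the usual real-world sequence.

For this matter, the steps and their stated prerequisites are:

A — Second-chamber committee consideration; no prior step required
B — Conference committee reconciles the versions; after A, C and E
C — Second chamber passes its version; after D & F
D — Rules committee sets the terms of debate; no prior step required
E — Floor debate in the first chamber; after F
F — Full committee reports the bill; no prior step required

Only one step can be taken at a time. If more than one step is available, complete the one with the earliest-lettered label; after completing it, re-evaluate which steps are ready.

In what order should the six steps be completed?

Nothing is required for A, D and F. A has the earlier label → A first.
Ready: D and F. D has the earlier label → D.
That leaves F as the only ready step → F.
C and E are both available; C has the earlier label → C.
E needed F, now all done → E.
B needed A, C and E, now all done → B.

A → D → F → C → E → B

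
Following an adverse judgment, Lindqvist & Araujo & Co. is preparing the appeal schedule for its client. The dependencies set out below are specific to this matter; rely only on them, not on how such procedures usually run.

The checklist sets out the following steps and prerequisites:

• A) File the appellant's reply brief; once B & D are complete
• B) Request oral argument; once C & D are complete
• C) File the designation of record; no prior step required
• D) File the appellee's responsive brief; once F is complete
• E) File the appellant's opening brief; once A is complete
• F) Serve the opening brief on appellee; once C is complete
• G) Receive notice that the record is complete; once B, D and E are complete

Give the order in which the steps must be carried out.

C is the only step with nothing outstanding, so it goes first.
F needed C, now all done → F.
That leaves D as the only ready step → D.
B needed C and D, now all done → B.
That leaves A as the only ready step → A.
That leaves E as the only ready step → E.
G needed B, D and E, now all done → G.

C, F, D, B, A, E, G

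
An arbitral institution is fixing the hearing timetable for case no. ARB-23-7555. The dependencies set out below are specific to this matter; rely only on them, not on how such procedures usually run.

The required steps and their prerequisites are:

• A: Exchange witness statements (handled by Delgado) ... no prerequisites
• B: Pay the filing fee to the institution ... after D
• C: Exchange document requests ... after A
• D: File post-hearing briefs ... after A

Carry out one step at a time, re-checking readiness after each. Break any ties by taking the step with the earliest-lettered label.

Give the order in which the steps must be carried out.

A, C, D, B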